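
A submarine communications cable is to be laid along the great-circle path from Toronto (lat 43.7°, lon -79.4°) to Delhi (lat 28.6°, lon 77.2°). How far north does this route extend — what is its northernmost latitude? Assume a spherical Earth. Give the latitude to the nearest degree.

The great circle lies in the plane with unit normal n̂ = (p₁ × p₂)/|p₁ × p₂|.
Here n̂_z ≈ +0.260; the vertex latitude is φ_max = arccos|n̂_z| ≈ 74.9°.
Check via Clairaut: cos φ_max = |cos φ₁| · sin C = cos(43.7°)·sin(21.1°) ≈ 0.260, again giving ≈ 74.9°.

≈ 75°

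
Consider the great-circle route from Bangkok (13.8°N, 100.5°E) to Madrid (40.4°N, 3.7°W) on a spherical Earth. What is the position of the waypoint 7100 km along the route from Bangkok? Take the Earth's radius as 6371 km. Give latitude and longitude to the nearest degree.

≈ 44°N, 34°E

From cos δ = sin φ₁ sin φ₂ + cos φ₁ cos φ₂ cos Δλ, the central angle is δ ≈ 1.598 rad (91.5°). The total great-circle distance is δ·R ≈ 1.598 × 6371 ≈ 10178 km, so the target fraction is f = 7100/10178 ≈ 0.698.
Interpolate at f ≈ 0.698 with slerp weights a = sin((1−f)δ)/sin δ ≈ 0.465, b = sin(fδ)/sin δ ≈ 0.898.
p = a·p₁ + b·p₂ ≈ (0.600, 0.400, 0.693); φ = arcsin(p_z) ≈ 43.86°, λ = atan2(p_y, p_x) ≈ 33.66°.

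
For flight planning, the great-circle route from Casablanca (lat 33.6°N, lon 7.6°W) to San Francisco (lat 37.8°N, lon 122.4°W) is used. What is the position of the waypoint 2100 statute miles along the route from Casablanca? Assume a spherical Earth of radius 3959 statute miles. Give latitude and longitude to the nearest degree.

≈ lat 50°N, lon 42°W

From cos δ = sin φ₁ sin φ₂ + cos φ₁ cos φ₂ cos Δλ, the central angle is δ ≈ 1.508 rad (86.4°). The total great-circle distance is δ·R ≈ 1.508 × 3959 ≈ 5969 mi, so the target fraction is f = 2100/5969 ≈ 0.352.
Interpolate at f ≈ 0.352 with slerp weights a = sin((1−f)δ)/sin δ ≈ 0.831, b = sin(fδ)/sin δ ≈ 0.507.
p = a·p₁ + b·p₂ ≈ (0.471, -0.430, 0.770); φ = arcsin(p_z) ≈ 50.38°, λ = atan2(p_y, p_x) ≈ -42.37°.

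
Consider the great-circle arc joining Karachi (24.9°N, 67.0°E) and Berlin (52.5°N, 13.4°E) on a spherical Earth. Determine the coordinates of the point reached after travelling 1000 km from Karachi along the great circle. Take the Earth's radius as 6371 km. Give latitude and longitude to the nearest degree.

≈ 32°N, 60°E

Write both endpoints as unit vectors p₁, p₂ with components (cos φ cos λ, cos φ sin λ, sin φ).
The central angle between the endpoints is δ = arccos(p₁·p₂) ≈ 0.848 rad (48.6°). The total great-circle distance is δ·R ≈ 0.848 × 6371 ≈ 5401 km, so the target fraction is f = 1000/5401 ≈ 0.185.
Interpolate at f ≈ 0.185 with slerp weights a = sin((1−f)δ)/sin δ ≈ 0.850, b = sin(fδ)/sin δ ≈ 0.208.
p = a·p₁ + b·p₂ ≈ (0.425, 0.739, 0.523); φ = arcsin(p_z) ≈ 31.55°, λ = atan2(p_y, p_x) ≈ 60.12°.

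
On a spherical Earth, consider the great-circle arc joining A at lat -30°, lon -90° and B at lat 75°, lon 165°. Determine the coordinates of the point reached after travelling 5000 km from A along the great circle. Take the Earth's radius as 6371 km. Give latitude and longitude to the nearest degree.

≈ lat 13°, lon -102°

From cos δ = sin φ₁ sin φ₂ + cos φ₁ cos φ₂ cos Δλ, the central angle is δ ≈ 2.142 rad (122.8°). The total great-circle distance is δ·R ≈ 2.142 × 6371 ≈ 13649 km, so the target fraction is f = 5000/13649 ≈ 0.366.
Interpolate at f ≈ 0.366 with slerp weights a = sin((1−f)δ)/sin δ ≈ 1.162, b = sin(fδ)/sin δ ≈ 0.840.
p = a·p₁ + b·p₂ ≈ (-0.210, -0.950, 0.231); φ = arcsin(p_z) ≈ 13.33°, λ = atan2(p_y, p_x) ≈ -102.47°.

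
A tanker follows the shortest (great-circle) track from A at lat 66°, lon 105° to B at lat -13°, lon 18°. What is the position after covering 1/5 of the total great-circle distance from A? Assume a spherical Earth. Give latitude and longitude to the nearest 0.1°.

≈ lat 56.9°, lon 66.4°

Convert each endpoint to a unit vector on the sphere (x = cos φ cos λ, y = cos φ sin λ, z = sin φ).
The central angle between the endpoints is δ = arccos(p₁·p₂) ≈ 1.757 rad (100.6°).
Interpolate at f = 1/5 with slerp weights a = sin((1−f)δ)/sin δ ≈ 1.004, b = sin(fδ)/sin δ ≈ 0.350.
p = a·p₁ + b·p₂ ≈ (0.219, 0.500, 0.838); φ = arcsin(p_z) ≈ 56.94°, λ = atan2(p_y, p_x) ≈ 66.35°.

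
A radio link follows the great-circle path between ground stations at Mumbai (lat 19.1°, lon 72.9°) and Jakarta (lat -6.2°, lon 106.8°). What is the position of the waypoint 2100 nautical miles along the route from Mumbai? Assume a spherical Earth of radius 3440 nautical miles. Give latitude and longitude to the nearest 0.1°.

≈ lat -1.9°, lon 101.3°

The haversine formula gives a central angle δ ≈ 0.731 rad (41.9°) between the endpoints. The total great-circle distance is δ·R ≈ 0.731 × 3440 ≈ 2515 nmi, so the target fraction is f = 2100/2515 ≈ 0.835.
Interpolate at f ≈ 0.835 with slerp weights a = sin((1−f)δ)/sin δ ≈ 0.180, b = sin(fδ)/sin δ ≈ 0.858.
p = a·p₁ + b·p₂ ≈ (-0.197, 0.980, -0.034); φ = arcsin(p_z) ≈ -1.93°, λ = atan2(p_y, p_x) ≈ 101.34°.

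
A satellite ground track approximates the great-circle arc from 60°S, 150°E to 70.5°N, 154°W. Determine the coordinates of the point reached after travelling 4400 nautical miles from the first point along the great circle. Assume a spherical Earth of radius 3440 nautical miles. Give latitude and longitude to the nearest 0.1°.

Convert each endpoint to a unit vector on the sphere (x = cos φ cos λ, y = cos φ sin λ, z = sin φ).
The central angle between the endpoints is δ = arccos(p₁·p₂) ≈ 2.379 rad (136.3°). The total great-circle distance is δ·R ≈ 2.379 × 3440 ≈ 8184 nmi, so the target fraction is f = 4400/8184 ≈ 0.538.
Interpolate at f ≈ 0.538 with slerp weights a = sin((1−f)δ)/sin δ ≈ 1.290, b = sin(fδ)/sin δ ≈ 1.386.
p = a·p₁ + b·p₂ ≈ (-0.975, 0.120, 0.190); φ = arcsin(p_z) ≈ 10.94°, λ = atan2(p_y, p_x) ≈ 173.00°.

≈ 10.9°N, 173.0°E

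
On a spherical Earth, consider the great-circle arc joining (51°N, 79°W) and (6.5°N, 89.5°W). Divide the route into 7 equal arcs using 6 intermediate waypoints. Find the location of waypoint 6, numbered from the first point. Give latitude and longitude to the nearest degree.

Convert each endpoint to a unit vector on the sphere (x = cos φ cos λ, y = cos φ sin λ, z = sin φ).
The central angle between the endpoints is δ = arccos(p₁·p₂) ≈ 0.791 rad (45.3°).
Interpolate at f = 6/7 with slerp weights a = sin((1−f)δ)/sin δ ≈ 0.159, b = sin(fδ)/sin δ ≈ 0.882.
p = a·p₁ + b·p₂ ≈ (0.027, -0.974, 0.223); φ = arcsin(p_z) ≈ 12.89°, λ = atan2(p_y, p_x) ≈ -88.43°.

≈ (13°N, 88°W)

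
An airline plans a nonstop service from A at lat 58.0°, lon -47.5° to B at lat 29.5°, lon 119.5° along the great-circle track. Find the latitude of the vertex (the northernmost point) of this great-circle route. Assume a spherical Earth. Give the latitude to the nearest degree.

The great circle lies in the plane with unit normal n̂ = (p₁ × p₂)/|p₁ × p₂|.
Here n̂_z ≈ +0.104; the vertex latitude is φ_max = arccos|n̂_z| ≈ 84.0°.
Check via Clairaut: cos φ_max = |cos φ₁| · sin C = cos(58.0°)·sin(11.3°) ≈ 0.104, again giving ≈ 84.0°.

≈ 84°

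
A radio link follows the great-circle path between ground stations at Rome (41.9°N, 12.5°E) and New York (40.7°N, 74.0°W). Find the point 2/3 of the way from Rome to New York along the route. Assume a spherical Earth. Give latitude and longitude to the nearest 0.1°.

≈ (49.0°N, 47.1°W)

Convert each endpoint to a unit vector on the sphere (x = cos φ cos λ, y = cos φ sin λ, z = sin φ).
The central angle between the endpoints is δ = arccos(p₁·p₂) ≈ 1.082 rad (62.0°).
Interpolate at f = 2/3 with slerp weights a = sin((1−f)δ)/sin δ ≈ 0.400, b = sin(fδ)/sin δ ≈ 0.748.
p = a·p₁ + b·p₂ ≈ (0.447, -0.481, 0.755); φ = arcsin(p_z) ≈ 48.99°, λ = atan2(p_y, p_x) ≈ -47.10°.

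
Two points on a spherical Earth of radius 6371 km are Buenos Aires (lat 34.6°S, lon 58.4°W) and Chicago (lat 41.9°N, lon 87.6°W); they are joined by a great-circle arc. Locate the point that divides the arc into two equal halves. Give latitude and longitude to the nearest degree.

≈ lat 4°N, lon 72°W

Convert each endpoint to a unit vector on the sphere (x = cos φ cos λ, y = cos φ sin λ, z = sin φ).
The central angle between the endpoints is δ = arccos(p₁·p₂) ≈ 1.415 rad (81.0°).
Interpolate at f = 1/2 with slerp weights a = sin((1−f)δ)/sin δ ≈ 0.658, b = sin(fδ)/sin δ ≈ 0.658.
p = a·p₁ + b·p₂ ≈ (0.304, -0.950, 0.066); φ = arcsin(p_z) ≈ 3.77°, λ = atan2(p_y, p_x) ≈ -72.25°.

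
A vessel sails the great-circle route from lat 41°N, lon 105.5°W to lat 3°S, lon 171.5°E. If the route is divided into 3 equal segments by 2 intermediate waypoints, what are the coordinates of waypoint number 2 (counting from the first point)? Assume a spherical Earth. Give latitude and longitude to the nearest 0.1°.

Write both endpoints as unit vectors p₁, p₂ with components (cos φ cos λ, cos φ sin λ, sin φ).
The central angle between the endpoints is δ = arccos(p₁·p₂) ≈ 1.513 rad (86.7°).
Interpolate at f = 2/3 with slerp weights a = sin((1−f)δ)/sin δ ≈ 0.484, b = sin(fδ)/sin δ ≈ 0.848.
p = a·p₁ + b·p₂ ≈ (-0.935, -0.227, 0.273); φ = arcsin(p_z) ≈ 15.86°, λ = atan2(p_y, p_x) ≈ -166.35°.

≈ lat 15.9°N, lon 166.4°W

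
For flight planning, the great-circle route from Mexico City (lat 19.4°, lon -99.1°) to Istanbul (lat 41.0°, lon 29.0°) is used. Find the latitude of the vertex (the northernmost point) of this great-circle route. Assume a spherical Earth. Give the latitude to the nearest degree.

≈ 55°

The great circle lies in the plane with unit normal n̂ = (p₁ × p₂)/|p₁ × p₂|.
Here n̂_z ≈ +0.574; the vertex latitude is φ_max = arccos|n̂_z| ≈ 54.9°.
Check via Clairaut: cos φ_max = |cos φ₁| · sin C = cos(19.4°)·sin(37.5°) ≈ 0.574, again giving ≈ 54.9°.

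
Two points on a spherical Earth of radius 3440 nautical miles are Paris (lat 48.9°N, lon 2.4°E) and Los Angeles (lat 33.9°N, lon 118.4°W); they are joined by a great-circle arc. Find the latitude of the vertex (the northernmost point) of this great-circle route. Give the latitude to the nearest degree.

≈ 62°N

The great circle lies in the plane with unit normal n̂ = (p₁ × p₂)/|p₁ × p₂|.
Here n̂_z ≈ -0.473; the vertex latitude is φ_max = arccos|n̂_z| ≈ 61.7°.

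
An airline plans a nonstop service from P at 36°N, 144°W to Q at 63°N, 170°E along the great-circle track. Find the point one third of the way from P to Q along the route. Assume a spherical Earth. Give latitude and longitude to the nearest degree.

≈ 47°N, 154°W

Convert each endpoint to a unit vector on the sphere (x = cos φ cos λ, y = cos φ sin λ, z = sin φ).
The central angle between the endpoints is δ = arccos(p₁·p₂) ≈ 0.678 rad (38.8°).
Interpolate at f = 1/3 with slerp weights a = sin((1−f)δ)/sin δ ≈ 0.696, b = sin(fδ)/sin δ ≈ 0.357.
p = a·p₁ + b·p₂ ≈ (-0.615, -0.303, 0.728); φ = arcsin(p_z) ≈ 46.69°, λ = atan2(p_y, p_x) ≈ -153.79°.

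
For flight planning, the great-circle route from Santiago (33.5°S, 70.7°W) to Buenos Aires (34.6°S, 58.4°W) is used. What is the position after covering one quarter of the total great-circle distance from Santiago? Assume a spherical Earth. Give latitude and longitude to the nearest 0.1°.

Write both endpoints as unit vectors p₁, p₂ with components (cos φ cos λ, cos φ sin λ, sin φ).
The central angle between the endpoints is δ = arccos(p₁·p₂) ≈ 0.179 rad (10.2°).
Interpolate at f = 1/4 with slerp weights a = sin((1−f)δ)/sin δ ≈ 0.752, b = sin(fδ)/sin δ ≈ 0.251.
p = a·p₁ + b·p₂ ≈ (0.316, -0.768, -0.558); φ = arcsin(p_z) ≈ -33.89°, λ = atan2(p_y, p_x) ≈ -67.66°.

≈ 33.9°S, 67.7°W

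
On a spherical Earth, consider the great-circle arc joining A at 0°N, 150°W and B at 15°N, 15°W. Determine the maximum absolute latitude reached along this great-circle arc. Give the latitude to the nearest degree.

The great circle lies in the plane with unit normal n̂ = (p₁ × p₂)/|p₁ × p₂|.
Here n̂_z ≈ +0.935; the vertex latitude is φ_max = arccos|n̂_z| ≈ 20.8°.

≈ 21°N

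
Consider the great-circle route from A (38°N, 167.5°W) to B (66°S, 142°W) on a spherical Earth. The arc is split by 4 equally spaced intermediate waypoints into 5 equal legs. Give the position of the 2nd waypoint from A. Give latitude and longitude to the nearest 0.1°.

The haversine formula gives a central angle δ ≈ 1.847 rad (105.9°) between the endpoints.
Interpolate at f = 2/5 with slerp weights a = sin((1−f)δ)/sin δ ≈ 0.930, b = sin(fδ)/sin δ ≈ 0.700.
p = a·p₁ + b·p₂ ≈ (-0.940, -0.334, -0.067); φ = arcsin(p_z) ≈ -3.83°, λ = atan2(p_y, p_x) ≈ -160.44°.

≈ (3.8°S, 160.4°W)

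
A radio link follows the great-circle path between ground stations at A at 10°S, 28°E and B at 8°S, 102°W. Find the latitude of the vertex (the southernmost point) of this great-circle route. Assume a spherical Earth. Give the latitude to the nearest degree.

≈ 21°S

The great circle lies in the plane with unit normal n̂ = (p₁ × p₂)/|p₁ × p₂|.
Here n̂_z ≈ -0.936; the vertex latitude is φ_max = arccos|n̂_z| ≈ 20.6°.
Check via Clairaut: cos φ_max = |cos φ₁| · sin C = cos(10.0°)·sin(108.1°) ≈ 0.936, again giving ≈ 20.6°.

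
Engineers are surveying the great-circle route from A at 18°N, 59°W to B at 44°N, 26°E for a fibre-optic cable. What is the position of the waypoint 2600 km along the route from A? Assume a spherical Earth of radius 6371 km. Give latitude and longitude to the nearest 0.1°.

≈ 32.4°N, 38.5°W

The haversine formula gives a central angle δ ≈ 1.293 rad (74.1°) between the endpoints. The total great-circle distance is δ·R ≈ 1.293 × 6371 ≈ 8237 km, so the target fraction is f = 2600/8237 ≈ 0.316.
Interpolate at f ≈ 0.316 with slerp weights a = sin((1−f)δ)/sin δ ≈ 0.805, b = sin(fδ)/sin δ ≈ 0.413.
p = a·p₁ + b·p₂ ≈ (0.661, -0.526, 0.535); φ = arcsin(p_z) ≈ 32.37°, λ = atan2(p_y, p_x) ≈ -38.50°.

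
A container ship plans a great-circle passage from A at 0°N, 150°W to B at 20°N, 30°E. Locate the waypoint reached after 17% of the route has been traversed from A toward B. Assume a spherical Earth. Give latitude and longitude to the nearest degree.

≈ 27°N, 150°W

Write both endpoints as unit vectors p₁, p₂ with components (cos φ cos λ, cos φ sin λ, sin φ).
The central angle between the endpoints is δ = arccos(p₁·p₂) ≈ 2.793 rad (160.0°).
Interpolate at f = 0.17 with slerp weights a = sin((1−f)δ)/sin δ ≈ 2.145, b = sin(fδ)/sin δ ≈ 1.336.
p = a·p₁ + b·p₂ ≈ (-0.770, -0.445, 0.457); φ = arcsin(p_z) ≈ 27.20°, λ = atan2(p_y, p_x) ≈ -150.00°.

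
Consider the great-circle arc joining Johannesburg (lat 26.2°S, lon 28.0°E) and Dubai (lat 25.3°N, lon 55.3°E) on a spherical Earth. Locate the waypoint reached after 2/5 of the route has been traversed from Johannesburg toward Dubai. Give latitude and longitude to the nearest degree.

The haversine formula gives a central angle δ ≈ 1.010 rad (57.8°) between the endpoints.
Interpolate at f = 2/5 with slerp weights a = sin((1−f)δ)/sin δ ≈ 0.673, b = sin(fδ)/sin δ ≈ 0.464.
p = a·p₁ + b·p₂ ≈ (0.772, 0.628, -0.099); φ = arcsin(p_z) ≈ -5.66°, λ = atan2(p_y, p_x) ≈ 39.15°.

≈ lat 6°S, lon 39°E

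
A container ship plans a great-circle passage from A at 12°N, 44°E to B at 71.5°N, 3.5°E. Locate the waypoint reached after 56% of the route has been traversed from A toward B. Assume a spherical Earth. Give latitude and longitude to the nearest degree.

≈ 47°N, 33°E

Write both endpoints as unit vectors p₁, p₂ with components (cos φ cos λ, cos φ sin λ, sin φ).
The central angle between the endpoints is δ = arccos(p₁·p₂) ≈ 1.123 rad (64.3°).
Interpolate at f = 0.56 with slerp weights a = sin((1−f)δ)/sin δ ≈ 0.526, b = sin(fδ)/sin δ ≈ 0.653.
p = a·p₁ + b·p₂ ≈ (0.577, 0.370, 0.728); φ = arcsin(p_z) ≈ 46.74°, λ = atan2(p_y, p_x) ≈ 32.68°.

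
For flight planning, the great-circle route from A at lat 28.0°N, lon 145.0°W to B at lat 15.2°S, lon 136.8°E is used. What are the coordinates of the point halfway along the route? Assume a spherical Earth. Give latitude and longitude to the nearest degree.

The haversine formula gives a central angle δ ≈ 1.520 rad (87.1°) between the endpoints.
Interpolate at f = 1/2 with slerp weights a = sin((1−f)δ)/sin δ ≈ 0.690, b = sin(fδ)/sin δ ≈ 0.690.
p = a·p₁ + b·p₂ ≈ (-0.984, 0.106, 0.143); φ = arcsin(p_z) ≈ 8.22°, λ = atan2(p_y, p_x) ≈ 173.83°.

≈ lat 8°N, lon 174°E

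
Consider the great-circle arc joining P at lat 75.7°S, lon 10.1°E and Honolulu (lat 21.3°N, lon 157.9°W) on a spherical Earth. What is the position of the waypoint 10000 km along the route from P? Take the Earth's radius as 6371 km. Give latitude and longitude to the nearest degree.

≈ lat 14°S, lon 156°W

Write both endpoints as unit vectors p₁, p₂ with components (cos φ cos λ, cos φ sin λ, sin φ).
The central angle between the endpoints is δ = arccos(p₁·p₂) ≈ 2.186 rad (125.2°). The total great-circle distance is δ·R ≈ 2.186 × 6371 ≈ 13927 km, so the target fraction is f = 10000/13927 ≈ 0.718.
Interpolate at f ≈ 0.718 with slerp weights a = sin((1−f)δ)/sin δ ≈ 0.708, b = sin(fδ)/sin δ ≈ 1.224.
p = a·p₁ + b·p₂ ≈ (-0.885, -0.399, -0.241); φ = arcsin(p_z) ≈ -13.95°, λ = atan2(p_y, p_x) ≈ -155.75°.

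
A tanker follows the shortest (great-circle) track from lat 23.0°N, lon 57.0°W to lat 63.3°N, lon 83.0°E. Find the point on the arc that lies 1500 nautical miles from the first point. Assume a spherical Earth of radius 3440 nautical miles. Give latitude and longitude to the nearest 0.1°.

The haversine formula gives a central angle δ ≈ 1.539 rad (88.2°) between the endpoints. The total great-circle distance is δ·R ≈ 1.539 × 3440 ≈ 5293 nmi, so the target fraction is f = 1500/5293 ≈ 0.283.
Interpolate at f ≈ 0.283 with slerp weights a = sin((1−f)δ)/sin δ ≈ 0.893, b = sin(fδ)/sin δ ≈ 0.423.
p = a·p₁ + b·p₂ ≈ (0.471, -0.501, 0.726); φ = arcsin(p_z) ≈ 46.58°, λ = atan2(p_y, p_x) ≈ -46.77°.

≈ lat 46.6°N, lon 46.8°W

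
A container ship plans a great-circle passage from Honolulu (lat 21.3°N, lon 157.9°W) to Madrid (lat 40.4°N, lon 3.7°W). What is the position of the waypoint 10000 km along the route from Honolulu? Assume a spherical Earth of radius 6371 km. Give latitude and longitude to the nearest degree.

Write both endpoints as unit vectors p₁, p₂ with components (cos φ cos λ, cos φ sin λ, sin φ).
The central angle between the endpoints is δ = arccos(p₁·p₂) ≈ 1.986 rad (113.8°). The total great-circle distance is δ·R ≈ 1.986 × 6371 ≈ 12653 km, so the target fraction is f = 10000/12653 ≈ 0.790.
Interpolate at f ≈ 0.790 with slerp weights a = sin((1−f)δ)/sin δ ≈ 0.442, b = sin(fδ)/sin δ ≈ 1.093.
p = a·p₁ + b·p₂ ≈ (0.449, -0.209, 0.869); φ = arcsin(p_z) ≈ 60.33°, λ = atan2(p_y, p_x) ≈ -24.92°.

≈ lat 60°N, lon 25°W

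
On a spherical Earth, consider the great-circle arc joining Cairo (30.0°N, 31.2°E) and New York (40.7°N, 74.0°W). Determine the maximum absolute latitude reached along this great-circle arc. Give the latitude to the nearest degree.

≈ 50°N

The great circle lies in the plane with unit normal n̂ = (p₁ × p₂)/|p₁ × p₂|.
Here n̂_z ≈ -0.641; the vertex latitude is φ_max = arccos|n̂_z| ≈ 50.1°.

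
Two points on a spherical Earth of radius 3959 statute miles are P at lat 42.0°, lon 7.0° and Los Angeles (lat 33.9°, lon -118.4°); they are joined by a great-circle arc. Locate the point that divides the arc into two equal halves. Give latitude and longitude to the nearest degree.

Write both endpoints as unit vectors p₁, p₂ with components (cos φ cos λ, cos φ sin λ, sin φ).
The central angle between the endpoints is δ = arccos(p₁·p₂) ≈ 1.555 rad (89.1°).
Interpolate at f = 1/2 with slerp weights a = sin((1−f)δ)/sin δ ≈ 0.702, b = sin(fδ)/sin δ ≈ 0.702.
p = a·p₁ + b·p₂ ≈ (0.241, -0.449, 0.861); φ = arcsin(p_z) ≈ 59.40°, λ = atan2(p_y, p_x) ≈ -61.81°.

≈ lat 59°, lon -62°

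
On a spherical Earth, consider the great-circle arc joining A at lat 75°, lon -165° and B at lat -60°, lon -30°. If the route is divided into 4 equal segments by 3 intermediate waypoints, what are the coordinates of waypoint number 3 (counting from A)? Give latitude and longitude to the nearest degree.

≈ lat -23°, lon -50°

Write both endpoints as unit vectors p₁, p₂ with components (cos φ cos λ, cos φ sin λ, sin φ).
The central angle between the endpoints is δ = arccos(p₁·p₂) ≈ 2.760 rad (158.1°).
Interpolate at f = 3/4 with slerp weights a = sin((1−f)δ)/sin δ ≈ 1.709, b = sin(fδ)/sin δ ≈ 2.357.
p = a·p₁ + b·p₂ ≈ (0.593, -0.704, -0.391); φ = arcsin(p_z) ≈ -23.00°, λ = atan2(p_y, p_x) ≈ -49.86°.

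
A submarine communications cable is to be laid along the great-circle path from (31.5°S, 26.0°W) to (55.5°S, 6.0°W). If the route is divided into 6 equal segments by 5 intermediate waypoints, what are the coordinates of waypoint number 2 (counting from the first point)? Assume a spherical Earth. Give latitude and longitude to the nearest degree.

≈ (40°S, 21°W)

Convert each endpoint to a unit vector on the sphere (x = cos φ cos λ, y = cos φ sin λ, z = sin φ).
The central angle between the endpoints is δ = arccos(p₁·p₂) ≈ 0.486 rad (27.8°).
Interpolate at f = 2/6 with slerp weights a = sin((1−f)δ)/sin δ ≈ 0.682, b = sin(fδ)/sin δ ≈ 0.345.
p = a·p₁ + b·p₂ ≈ (0.717, -0.275, -0.641); φ = arcsin(p_z) ≈ -39.84°, λ = atan2(p_y, p_x) ≈ -21.00°.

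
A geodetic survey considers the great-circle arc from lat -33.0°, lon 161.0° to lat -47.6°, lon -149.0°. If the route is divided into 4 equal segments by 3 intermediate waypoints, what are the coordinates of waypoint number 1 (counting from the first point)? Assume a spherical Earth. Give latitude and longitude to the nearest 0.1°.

≈ lat -38.5°, lon 171.3°

Write both endpoints as unit vectors p₁, p₂ with components (cos φ cos λ, cos φ sin λ, sin φ).
The central angle between the endpoints is δ = arccos(p₁·p₂) ≈ 0.699 rad (40.0°).
Interpolate at f = 1/4 with slerp weights a = sin((1−f)δ)/sin δ ≈ 0.778, b = sin(fδ)/sin δ ≈ 0.270.
p = a·p₁ + b·p₂ ≈ (-0.773, 0.119, -0.623); φ = arcsin(p_z) ≈ -38.55°, λ = atan2(p_y, p_x) ≈ 171.28°.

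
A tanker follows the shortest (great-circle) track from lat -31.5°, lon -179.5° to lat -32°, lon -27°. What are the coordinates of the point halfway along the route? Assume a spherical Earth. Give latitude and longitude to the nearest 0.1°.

≈ lat -69.0°, lon -103.9°

From cos δ = sin φ₁ sin φ₂ + cos φ₁ cos φ₂ cos Δλ, the central angle is δ ≈ 1.944 rad (111.4°).
Interpolate at f = 1/2 with slerp weights a = sin((1−f)δ)/sin δ ≈ 0.887, b = sin(fδ)/sin δ ≈ 0.887.
p = a·p₁ + b·p₂ ≈ (-0.086, -0.348, -0.934); φ = arcsin(p_z) ≈ -68.99°, λ = atan2(p_y, p_x) ≈ -103.88°.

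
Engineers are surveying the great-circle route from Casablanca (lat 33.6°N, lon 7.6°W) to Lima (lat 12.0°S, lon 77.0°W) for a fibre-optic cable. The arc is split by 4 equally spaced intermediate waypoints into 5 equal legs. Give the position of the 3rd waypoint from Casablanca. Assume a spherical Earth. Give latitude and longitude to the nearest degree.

Convert each endpoint to a unit vector on the sphere (x = cos φ cos λ, y = cos φ sin λ, z = sin φ).
The central angle between the endpoints is δ = arccos(p₁·p₂) ≈ 1.398 rad (80.1°).
Interpolate at f = 3/5 with slerp weights a = sin((1−f)δ)/sin δ ≈ 0.539, b = sin(fδ)/sin δ ≈ 0.755.
p = a·p₁ + b·p₂ ≈ (0.611, -0.779, 0.141); φ = arcsin(p_z) ≈ 8.11°, λ = atan2(p_y, p_x) ≈ -51.90°.

≈ lat 8°N, lon 52°W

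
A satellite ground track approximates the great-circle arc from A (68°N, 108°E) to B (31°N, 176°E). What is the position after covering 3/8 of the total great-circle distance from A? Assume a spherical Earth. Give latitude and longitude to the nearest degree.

Convert each endpoint to a unit vector on the sphere (x = cos φ cos λ, y = cos φ sin λ, z = sin φ).
The central angle between the endpoints is δ = arccos(p₁·p₂) ≈ 0.930 rad (53.3°).
Interpolate at f = 3/8 with slerp weights a = sin((1−f)δ)/sin δ ≈ 0.685, b = sin(fδ)/sin δ ≈ 0.426.
p = a·p₁ + b·p₂ ≈ (-0.444, 0.270, 0.855); φ = arcsin(p_z) ≈ 58.72°, λ = atan2(p_y, p_x) ≈ 148.73°.

≈ (59°N, 149°E)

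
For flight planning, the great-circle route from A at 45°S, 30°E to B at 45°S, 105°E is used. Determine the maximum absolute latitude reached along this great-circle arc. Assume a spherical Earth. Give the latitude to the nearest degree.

The great circle lies in the plane with unit normal n̂ = (p₁ × p₂)/|p₁ × p₂|.
Here n̂_z ≈ +0.622; the vertex latitude is φ_max = arccos|n̂_z| ≈ 51.6°.

≈ 52°S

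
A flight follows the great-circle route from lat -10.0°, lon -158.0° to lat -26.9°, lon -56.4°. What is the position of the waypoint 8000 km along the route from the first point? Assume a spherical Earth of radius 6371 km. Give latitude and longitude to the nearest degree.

≈ lat -30°, lon -83°

Convert each endpoint to a unit vector on the sphere (x = cos φ cos λ, y = cos φ sin λ, z = sin φ).
The central angle between the endpoints is δ = arccos(p₁·p₂) ≈ 1.669 rad (95.6°). The total great-circle distance is δ·R ≈ 1.669 × 6371 ≈ 10633 km, so the target fraction is f = 8000/10633 ≈ 0.752.
Interpolate at f ≈ 0.752 with slerp weights a = sin((1−f)δ)/sin δ ≈ 0.404, b = sin(fδ)/sin δ ≈ 0.955.
p = a·p₁ + b·p₂ ≈ (0.103, -0.859, -0.502); φ = arcsin(p_z) ≈ -30.15°, λ = atan2(p_y, p_x) ≈ -83.16°.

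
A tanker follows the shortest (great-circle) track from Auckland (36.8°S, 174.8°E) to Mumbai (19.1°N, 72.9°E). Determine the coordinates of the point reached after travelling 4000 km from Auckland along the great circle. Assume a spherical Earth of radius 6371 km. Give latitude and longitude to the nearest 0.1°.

≈ (24.3°S, 135.2°E)

Convert each endpoint to a unit vector on the sphere (x = cos φ cos λ, y = cos φ sin λ, z = sin φ).
The central angle between the endpoints is δ = arccos(p₁·p₂) ≈ 1.931 rad (110.6°). The total great-circle distance is δ·R ≈ 1.931 × 6371 ≈ 12299 km, so the target fraction is f = 4000/12299 ≈ 0.325.
Interpolate at f ≈ 0.325 with slerp weights a = sin((1−f)δ)/sin δ ≈ 1.030, b = sin(fδ)/sin δ ≈ 0.628.
p = a·p₁ + b·p₂ ≈ (-0.647, 0.642, -0.412); φ = arcsin(p_z) ≈ -24.32°, λ = atan2(p_y, p_x) ≈ 135.25°.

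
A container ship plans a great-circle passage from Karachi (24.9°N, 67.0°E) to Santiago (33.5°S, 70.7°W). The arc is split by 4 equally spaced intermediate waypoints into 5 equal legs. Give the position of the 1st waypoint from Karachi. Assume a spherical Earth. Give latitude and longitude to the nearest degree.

Convert each endpoint to a unit vector on the sphere (x = cos φ cos λ, y = cos φ sin λ, z = sin φ).
The central angle between the endpoints is δ = arccos(p₁·p₂) ≈ 2.485 rad (142.4°).
Interpolate at f = 1/5 with slerp weights a = sin((1−f)δ)/sin δ ≈ 1.497, b = sin(fδ)/sin δ ≈ 0.781.
p = a·p₁ + b·p₂ ≈ (0.746, 0.636, 0.200); φ = arcsin(p_z) ≈ 11.51°, λ = atan2(p_y, p_x) ≈ 40.45°.

≈ 12°N, 40°E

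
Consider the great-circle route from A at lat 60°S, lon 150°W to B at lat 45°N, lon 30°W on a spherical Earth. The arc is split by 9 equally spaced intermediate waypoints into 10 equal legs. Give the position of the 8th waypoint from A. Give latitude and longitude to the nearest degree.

Write both endpoints as unit vectors p₁, p₂ with components (cos φ cos λ, cos φ sin λ, sin φ).
The central angle between the endpoints is δ = arccos(p₁·p₂) ≈ 2.480 rad (142.1°).
Interpolate at f = 8/10 with slerp weights a = sin((1−f)δ)/sin δ ≈ 0.775, b = sin(fδ)/sin δ ≈ 1.491.
p = a·p₁ + b·p₂ ≈ (0.577, -0.721, 0.383); φ = arcsin(p_z) ≈ 22.53°, λ = atan2(p_y, p_x) ≈ -51.30°.

≈ lat 23°N, lon 51°W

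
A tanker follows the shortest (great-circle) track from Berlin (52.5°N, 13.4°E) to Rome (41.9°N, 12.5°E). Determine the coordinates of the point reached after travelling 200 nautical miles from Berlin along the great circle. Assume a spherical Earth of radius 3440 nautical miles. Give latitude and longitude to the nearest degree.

From cos δ = sin φ₁ sin φ₂ + cos φ₁ cos φ₂ cos Δλ, the central angle is δ ≈ 0.185 rad (10.6°). The total great-circle distance is δ·R ≈ 0.185 × 3440 ≈ 637 nmi, so the target fraction is f = 200/637 ≈ 0.314.
Interpolate at f ≈ 0.314 with slerp weights a = sin((1−f)δ)/sin δ ≈ 0.688, b = sin(fδ)/sin δ ≈ 0.315.
p = a·p₁ + b·p₂ ≈ (0.637, 0.148, 0.757); φ = arcsin(p_z) ≈ 49.18°, λ = atan2(p_y, p_x) ≈ 13.08°.

≈ (49°N, 13°E)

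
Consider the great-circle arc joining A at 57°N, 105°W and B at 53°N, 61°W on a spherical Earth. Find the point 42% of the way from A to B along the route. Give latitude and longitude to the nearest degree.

≈ 57°N, 86°W

The haversine formula gives a central angle δ ≈ 0.438 rad (25.1°) between the endpoints.
Interpolate at f = 0.42 with slerp weights a = sin((1−f)δ)/sin δ ≈ 0.593, b = sin(fδ)/sin δ ≈ 0.431.
p = a·p₁ + b·p₂ ≈ (0.042, -0.539, 0.841); φ = arcsin(p_z) ≈ 57.29°, λ = atan2(p_y, p_x) ≈ -85.51°.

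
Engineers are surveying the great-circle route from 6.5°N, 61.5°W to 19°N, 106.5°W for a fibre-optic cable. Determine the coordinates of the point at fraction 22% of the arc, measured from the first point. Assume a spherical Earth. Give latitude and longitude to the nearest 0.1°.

From cos δ = sin φ₁ sin φ₂ + cos φ₁ cos φ₂ cos Δλ, the central angle is δ ≈ 0.794 rad (45.5°).
Interpolate at f = 0.22 with slerp weights a = sin((1−f)δ)/sin δ ≈ 0.814, b = sin(fδ)/sin δ ≈ 0.244.
p = a·p₁ + b·p₂ ≈ (0.320, -0.932, 0.171); φ = arcsin(p_z) ≈ 9.87°, λ = atan2(p_y, p_x) ≈ -71.02°.

≈ 9.9°N, 71.0°W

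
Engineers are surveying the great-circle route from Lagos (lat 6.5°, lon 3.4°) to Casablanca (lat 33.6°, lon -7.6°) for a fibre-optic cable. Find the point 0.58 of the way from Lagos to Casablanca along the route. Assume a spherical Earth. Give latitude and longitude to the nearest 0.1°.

Write both endpoints as unit vectors p₁, p₂ with components (cos φ cos λ, cos φ sin λ, sin φ).
The central angle between the endpoints is δ = arccos(p₁·p₂) ≈ 0.505 rad (29.0°).
Interpolate at f = 0.58 with slerp weights a = sin((1−f)δ)/sin δ ≈ 0.435, b = sin(fδ)/sin δ ≈ 0.597.
p = a·p₁ + b·p₂ ≈ (0.924, -0.040, 0.380); φ = arcsin(p_z) ≈ 22.30°, λ = atan2(p_y, p_x) ≈ -2.48°.

≈ lat 22.3°, lon -2.5°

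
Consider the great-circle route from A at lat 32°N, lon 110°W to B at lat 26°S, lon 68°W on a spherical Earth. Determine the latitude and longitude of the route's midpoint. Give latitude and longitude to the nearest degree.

≈ lat 3°N, lon 88°W

Write both endpoints as unit vectors p₁, p₂ with components (cos φ cos λ, cos φ sin λ, sin φ).
The central angle between the endpoints is δ = arccos(p₁·p₂) ≈ 1.230 rad (70.5°).
Interpolate at f = 1/2 with slerp weights a = sin((1−f)δ)/sin δ ≈ 0.612, b = sin(fδ)/sin δ ≈ 0.612.
p = a·p₁ + b·p₂ ≈ (0.029, -0.998, 0.056); φ = arcsin(p_z) ≈ 3.21°, λ = atan2(p_y, p_x) ≈ -88.36°.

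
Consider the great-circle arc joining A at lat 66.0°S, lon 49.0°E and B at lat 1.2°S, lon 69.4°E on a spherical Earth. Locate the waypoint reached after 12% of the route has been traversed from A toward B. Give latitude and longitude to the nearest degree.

≈ lat 58°S, lon 55°E

From cos δ = sin φ₁ sin φ₂ + cos φ₁ cos φ₂ cos Δλ, the central angle is δ ≈ 1.159 rad (66.4°).
Interpolate at f = 0.12 with slerp weights a = sin((1−f)δ)/sin δ ≈ 0.930, b = sin(fδ)/sin δ ≈ 0.151.
p = a·p₁ + b·p₂ ≈ (0.301, 0.427, -0.853); φ = arcsin(p_z) ≈ -58.49°, λ = atan2(p_y, p_x) ≈ 54.79°.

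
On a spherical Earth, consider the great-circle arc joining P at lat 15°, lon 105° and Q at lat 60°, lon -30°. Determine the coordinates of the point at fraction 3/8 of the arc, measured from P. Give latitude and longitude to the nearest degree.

Convert each endpoint to a unit vector on the sphere (x = cos φ cos λ, y = cos φ sin λ, z = sin φ).
The central angle between the endpoints is δ = arccos(p₁·p₂) ≈ 1.688 rad (96.7°).
Interpolate at f = 3/8 with slerp weights a = sin((1−f)δ)/sin δ ≈ 0.876, b = sin(fδ)/sin δ ≈ 0.596.
p = a·p₁ + b·p₂ ≈ (0.039, 0.668, 0.743); φ = arcsin(p_z) ≈ 47.97°, λ = atan2(p_y, p_x) ≈ 86.66°.

≈ lat 48°, lon 87°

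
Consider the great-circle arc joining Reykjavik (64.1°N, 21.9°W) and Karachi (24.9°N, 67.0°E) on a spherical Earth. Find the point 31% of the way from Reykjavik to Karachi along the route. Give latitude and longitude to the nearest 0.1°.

Write both endpoints as unit vectors p₁, p₂ with components (cos φ cos λ, cos φ sin λ, sin φ).
The central angle between the endpoints is δ = arccos(p₁·p₂) ≈ 1.174 rad (67.3°).
Interpolate at f = 0.31 with slerp weights a = sin((1−f)δ)/sin δ ≈ 0.785, b = sin(fδ)/sin δ ≈ 0.386.
p = a·p₁ + b·p₂ ≈ (0.455, 0.194, 0.869); φ = arcsin(p_z) ≈ 60.34°, λ = atan2(p_y, p_x) ≈ 23.12°.

≈ 60.3°N, 23.1°E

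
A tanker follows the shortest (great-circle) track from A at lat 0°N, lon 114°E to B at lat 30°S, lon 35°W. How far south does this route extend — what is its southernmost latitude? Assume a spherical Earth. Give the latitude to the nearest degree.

The great circle lies in the plane with unit normal n̂ = (p₁ × p₂)/|p₁ × p₂|.
Here n̂_z ≈ -0.666; the vertex latitude is φ_max = arccos|n̂_z| ≈ 48.3°.
Check via Clairaut: cos φ_max = |cos φ₁| · sin C = cos(0.0°)·sin(138.3°) ≈ 0.666, again giving ≈ 48.3°.

≈ 48°S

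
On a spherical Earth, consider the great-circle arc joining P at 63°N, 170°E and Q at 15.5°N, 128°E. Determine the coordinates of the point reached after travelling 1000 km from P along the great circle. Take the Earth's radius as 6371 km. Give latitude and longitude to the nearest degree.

≈ 57°N, 157°E

Convert each endpoint to a unit vector on the sphere (x = cos φ cos λ, y = cos φ sin λ, z = sin φ).
The central angle between the endpoints is δ = arccos(p₁·p₂) ≈ 0.973 rad (55.7°). The total great-circle distance is δ·R ≈ 0.973 × 6371 ≈ 6196 km, so the target fraction is f = 1000/6196 ≈ 0.161.
Interpolate at f ≈ 0.161 with slerp weights a = sin((1−f)δ)/sin δ ≈ 0.881, b = sin(fδ)/sin δ ≈ 0.189.
p = a·p₁ + b·p₂ ≈ (-0.506, 0.213, 0.836); φ = arcsin(p_z) ≈ 56.69°, λ = atan2(p_y, p_x) ≈ 157.17°.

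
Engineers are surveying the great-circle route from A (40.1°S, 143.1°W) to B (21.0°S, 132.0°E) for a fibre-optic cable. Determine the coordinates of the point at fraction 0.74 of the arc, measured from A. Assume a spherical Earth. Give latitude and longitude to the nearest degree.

≈ (31°S, 150°E)

Convert each endpoint to a unit vector on the sphere (x = cos φ cos λ, y = cos φ sin λ, z = sin φ).
The central angle between the endpoints is δ = arccos(p₁·p₂) ≈ 1.272 rad (72.9°).
Interpolate at f = 0.74 with slerp weights a = sin((1−f)δ)/sin δ ≈ 0.340, b = sin(fδ)/sin δ ≈ 0.846.
p = a·p₁ + b·p₂ ≈ (-0.736, 0.431, -0.522); φ = arcsin(p_z) ≈ -31.46°, λ = atan2(p_y, p_x) ≈ 149.67°.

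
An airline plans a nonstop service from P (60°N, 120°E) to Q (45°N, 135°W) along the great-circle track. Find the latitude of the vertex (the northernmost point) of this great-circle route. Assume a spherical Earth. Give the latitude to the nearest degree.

≈ 66°N

The great circle lies in the plane with unit normal n̂ = (p₁ × p₂)/|p₁ × p₂|.
Here n̂_z ≈ +0.400; the vertex latitude is φ_max = arccos|n̂_z| ≈ 66.4°.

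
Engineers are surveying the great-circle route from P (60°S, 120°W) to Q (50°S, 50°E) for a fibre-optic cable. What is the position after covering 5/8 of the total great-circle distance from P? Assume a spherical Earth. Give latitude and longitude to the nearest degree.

Convert each endpoint to a unit vector on the sphere (x = cos φ cos λ, y = cos φ sin λ, z = sin φ).
The central angle between the endpoints is δ = arccos(p₁·p₂) ≈ 1.217 rad (69.7°).
Interpolate at f = 5/8 with slerp weights a = sin((1−f)δ)/sin δ ≈ 0.470, b = sin(fδ)/sin δ ≈ 0.735.
p = a·p₁ + b·p₂ ≈ (0.186, 0.158, -0.970); φ = arcsin(p_z) ≈ -75.85°, λ = atan2(p_y, p_x) ≈ 40.40°.

≈ (76°S, 40°E)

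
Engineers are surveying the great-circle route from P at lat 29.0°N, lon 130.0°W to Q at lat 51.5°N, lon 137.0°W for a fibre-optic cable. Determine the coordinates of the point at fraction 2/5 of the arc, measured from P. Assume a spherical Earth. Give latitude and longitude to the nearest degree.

≈ lat 38°N, lon 132°W

The haversine formula gives a central angle δ ≈ 0.403 rad (23.1°) between the endpoints.
Interpolate at f = 2/5 with slerp weights a = sin((1−f)δ)/sin δ ≈ 0.611, b = sin(fδ)/sin δ ≈ 0.409.
p = a·p₁ + b·p₂ ≈ (-0.530, -0.583, 0.616); φ = arcsin(p_z) ≈ 38.05°, λ = atan2(p_y, p_x) ≈ -132.26°.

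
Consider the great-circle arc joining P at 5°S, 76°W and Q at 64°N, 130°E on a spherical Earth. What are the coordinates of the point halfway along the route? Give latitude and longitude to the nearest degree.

Convert each endpoint to a unit vector on the sphere (x = cos φ cos λ, y = cos φ sin λ, z = sin φ).
The central angle between the endpoints is δ = arccos(p₁·p₂) ≈ 2.061 rad (118.1°).
Interpolate at f = 1/2 with slerp weights a = sin((1−f)δ)/sin δ ≈ 0.972, b = sin(fδ)/sin δ ≈ 0.972.
p = a·p₁ + b·p₂ ≈ (-0.040, -0.613, 0.789); φ = arcsin(p_z) ≈ 52.09°, λ = atan2(p_y, p_x) ≈ -93.70°.

≈ 52°N, 94°W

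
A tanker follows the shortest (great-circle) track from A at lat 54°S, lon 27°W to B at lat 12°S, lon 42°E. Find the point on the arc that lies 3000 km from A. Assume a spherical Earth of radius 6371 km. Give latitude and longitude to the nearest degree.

From cos δ = sin φ₁ sin φ₂ + cos φ₁ cos φ₂ cos Δλ, the central angle is δ ≈ 1.187 rad (68.0°). The total great-circle distance is δ·R ≈ 1.187 × 6371 ≈ 7564 km, so the target fraction is f = 3000/7564 ≈ 0.397.
Interpolate at f ≈ 0.397 with slerp weights a = sin((1−f)δ)/sin δ ≈ 0.708, b = sin(fδ)/sin δ ≈ 0.489.
p = a·p₁ + b·p₂ ≈ (0.726, 0.131, -0.675); φ = arcsin(p_z) ≈ -42.42°, λ = atan2(p_y, p_x) ≈ 10.24°.

≈ lat 42°S, lon 10°E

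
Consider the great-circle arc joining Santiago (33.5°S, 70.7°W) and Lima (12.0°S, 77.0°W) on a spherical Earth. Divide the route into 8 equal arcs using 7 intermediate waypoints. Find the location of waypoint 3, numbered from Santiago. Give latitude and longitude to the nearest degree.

≈ 25°S, 73°W

Convert each endpoint to a unit vector on the sphere (x = cos φ cos λ, y = cos φ sin λ, z = sin φ).
The central angle between the endpoints is δ = arccos(p₁·p₂) ≈ 0.388 rad (22.3°).
Interpolate at f = 3/8 with slerp weights a = sin((1−f)δ)/sin δ ≈ 0.635, b = sin(fδ)/sin δ ≈ 0.383.
p = a·p₁ + b·p₂ ≈ (0.259, -0.865, -0.430); φ = arcsin(p_z) ≈ -25.47°, λ = atan2(p_y, p_x) ≈ -73.31°.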